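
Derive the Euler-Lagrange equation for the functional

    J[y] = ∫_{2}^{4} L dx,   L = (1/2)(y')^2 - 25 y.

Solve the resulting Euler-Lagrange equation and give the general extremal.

The Lagrangian is L = (1/2)(y')^2 - 25 y.
∂L/∂y = -25.
∂L/∂y' = y'.
The Euler-Lagrange equation d/dx(∂L/∂y') − ∂L/∂y = 0 becomes:
    y'' + 25 = 0
General solution: y(x) = -(25/2) x^2 + A x + B, where A and B are arbitrary constants fixed by the endpoint conditions.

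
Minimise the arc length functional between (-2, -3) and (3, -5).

Arc-length functional: J[y] = ∫ sqrt(1 + (y')^2) dx.
Lagrangian L = sqrt(1 + (y')^2) has no explicit y dependence, so ∂L/∂y = 0 and the Euler-Lagrange equation gives
    d/dx( y' / sqrt(1 + (y')^2) ) = 0  ⇒  y' / sqrt(1 + (y')^2) = const.
Hence y' is constant, so y(x) is affine.
Fitting the endpoints (-2, -3) and (3, -5):
    slope m = ((-5) − (-3)) / (3 − (-2)) = -2/5,
    intercept c = (-3) − m·(-2) = -19/5.
Extremal: y(x) = (-2/5) x - 19/5.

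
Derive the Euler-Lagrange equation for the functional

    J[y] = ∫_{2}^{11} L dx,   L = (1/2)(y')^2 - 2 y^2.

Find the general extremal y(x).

The Lagrangian is L = (1/2)(y')^2 - 2 y^2.
∂L/∂y = -4y.
∂L/∂y' = y'.
The Euler-Lagrange equation d/dx(∂L/∂y') − ∂L/∂y = 0 becomes:
    y'' + 4 y = 0
General solution: y(x) = A sin(2x) + B cos(2x), where A and B are arbitrary constants fixed by the endpoint conditions.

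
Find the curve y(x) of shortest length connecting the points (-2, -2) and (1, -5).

Arc-length functional: J[y] = ∫ sqrt(1 + (y')^2) dx.
Lagrangian L = sqrt(1 + (y')^2) has no explicit y dependence, so ∂L/∂y = 0 and the Euler-Lagrange equation gives
    d/dx( y' / sqrt(1 + (y')^2) ) = 0  ⇒  y' / sqrt(1 + (y')^2) = const.
Hence y' is constant, so y(x) is affine.
Fitting the endpoints (-2, -2) and (1, -5):
    slope m = ((-5) − (-2)) / (1 − (-2)) = -1,
    intercept c = (-2) − m·(-2) = -4.
Extremal: y(x) = -x - 4.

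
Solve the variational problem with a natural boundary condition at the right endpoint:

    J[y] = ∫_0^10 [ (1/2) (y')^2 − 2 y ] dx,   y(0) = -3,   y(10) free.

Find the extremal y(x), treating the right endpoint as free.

The Lagrangian L = (1/2) (y')^2 − 2 y gives
    ∂L/∂y = −2,   ∂L/∂y' = y'.
Euler-Lagrange: d/dx(y') − (−2) = 0, i.e. y'' + 2 = 0, so
    y(x) = −(2/2) x^2 + C1 x + C2.
Fixed left endpoint y(0) = -3 ⇒ C2 = -3.
The right endpoint x = 10 is free, so the natural (transversality) condition is ∂L/∂y' |_{x=10} = 0, i.e. y'(10) = 0.
Compute y'(x) = −2 x + C1, so y'(10) = −20 + C1 = 0 ⇒ C1 = 20.
Therefore the extremal is
    y(x) = −x^2 + 20 x − 3.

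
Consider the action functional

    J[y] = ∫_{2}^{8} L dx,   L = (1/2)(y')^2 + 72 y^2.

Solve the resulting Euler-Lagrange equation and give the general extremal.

The Lagrangian is L = (1/2)(y')^2 + 72 y^2.
∂L/∂y = 144y.
∂L/∂y' = y'.
The Euler-Lagrange equation d/dx(∂L/∂y') − ∂L/∂y = 0 becomes:
    y'' - 144 y = 0
General solution: y(x) = A e^(12x) + B e^(-12x), where A and B are arbitrary constants fixed by the endpoint conditions.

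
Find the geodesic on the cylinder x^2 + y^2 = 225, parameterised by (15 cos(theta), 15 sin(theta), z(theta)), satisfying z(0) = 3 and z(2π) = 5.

Parameterise the cylinder of radius R = 15 as
    r(θ) = (15 cos θ, 15 sin θ, z(θ)).
The arc-length element is
    ds = sqrt(225 + (dz/dθ)^2) dθ,
so the Lagrangian is L = sqrt(225 + z'^2).
L depends on z' only, not on z or θ, so ∂L/∂z = 0 and
    ∂L/∂z' = z' / sqrt(225 + z'^2).
The Euler-Lagrange equation gives
    d/dθ( z' / sqrt(225 + z'^2) ) = 0,
so z' is constant. Integrating once:
    z(θ) = a θ + b,
a helix on the cylinder (a straight line when the cylinder is unrolled). The constants a, b are determined by the endpoint conditions.
With endpoint conditions z(0) = 3 and z(2π) = 5: from z(0) = b we get b = 3, and a·2π + 3 = 5 gives a = 1/π, so
    z(θ) = (1/π) θ + 3.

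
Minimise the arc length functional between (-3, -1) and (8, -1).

Arc-length functional: J[y] = ∫ sqrt(1 + (y')^2) dx.
Lagrangian L = sqrt(1 + (y')^2) has no explicit y dependence, so ∂L/∂y = 0 and the Euler-Lagrange equation gives
    d/dx( y' / sqrt(1 + (y')^2) ) = 0  ⇒  y' / sqrt(1 + (y')^2) = const.
Hence y' is constant, so y(x) is affine.
Fitting the endpoints (-3, -1) and (8, -1):
    slope m = ((-1) − (-1)) / (8 − (-3)) = 0,
    intercept c = (-1) − m·(-3) = -1.
Extremal: y(x) = -1.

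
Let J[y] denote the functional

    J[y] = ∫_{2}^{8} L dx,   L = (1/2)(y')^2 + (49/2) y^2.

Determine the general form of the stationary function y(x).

The Lagrangian is L = (1/2)(y')^2 + (49/2) y^2.
∂L/∂y = 49y.
∂L/∂y' = y'.
The Euler-Lagrange equation d/dx(∂L/∂y') − ∂L/∂y = 0 becomes:
    y'' - 49 y = 0
General solution: y(x) = A e^(7x) + B e^(-7x), where A and B are arbitrary constants fixed by the endpoint conditions.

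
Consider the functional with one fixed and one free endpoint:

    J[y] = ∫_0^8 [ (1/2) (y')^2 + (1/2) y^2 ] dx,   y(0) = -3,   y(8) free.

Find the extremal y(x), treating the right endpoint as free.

The Lagrangian L = (1/2) (y')^2 + (1/2) y^2 gives
    ∂L/∂y = 1 y,   ∂L/∂y' = y'.
Euler-Lagrange: y'' − y = 0.
With k = 1, the general solution is
    y(x) = A cosh(x) + B sinh(x).
Fixed left endpoint y(0) = -3 ⇒ A = -3.
The right endpoint x = 8 is free, so the natural (transversality) condition is ∂L/∂y' |_{x=8} = 0, i.e. y'(8) = 0.
Compute y'(x) = A k sinh(k x) + B k cosh(k x), so
    y'(8) = A k sinh(k·8) + B k cosh(k·8) = 0
    ⇒ B = −A tanh(k·8) = 3 tanh(1·8).
Therefore the extremal is
    y(x) = −3 cosh(1 x) + 3 tanh(1·8) sinh(1 x).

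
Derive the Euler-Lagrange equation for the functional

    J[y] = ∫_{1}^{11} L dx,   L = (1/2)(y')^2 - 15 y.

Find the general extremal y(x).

The Lagrangian is L = (1/2)(y')^2 - 15 y.
∂L/∂y = -15.
∂L/∂y' = y'.
The Euler-Lagrange equation d/dx(∂L/∂y') − ∂L/∂y = 0 becomes:
    y'' + 15 = 0
General solution: y(x) = -(15/2) x^2 + A x + B, where A and B are arbitrary constants fixed by the endpoint conditions.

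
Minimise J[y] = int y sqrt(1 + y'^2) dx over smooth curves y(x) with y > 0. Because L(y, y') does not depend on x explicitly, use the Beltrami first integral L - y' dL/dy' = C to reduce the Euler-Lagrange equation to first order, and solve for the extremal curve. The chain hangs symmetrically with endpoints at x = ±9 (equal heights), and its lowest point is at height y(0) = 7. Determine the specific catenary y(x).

The Lagrangian L(y, y') = y sqrt(1 + y'^2) has no explicit x dependence, so the Beltrami identity applies:
    L − y' ∂L/∂y' = C.
Compute ∂L/∂y' = y · y' / sqrt(1 + y'^2). Then
    L − y' ∂L/∂y'
    = y sqrt(1 + y'^2) − y · y'^2 / sqrt(1 + y'^2)
    = y (1 + y'^2 − y'^2) / sqrt(1 + y'^2)
    = y / sqrt(1 + y'^2) = C.
Squaring gives y^2 = C^2 (1 + y'^2), i.e.
    y'^2 = y^2 / C^2 − 1.
Separating variables,
    dy / sqrt(y^2 − C^2) = dx / C,
and integrating gives arccosh(y / C) = (x − a)/C, so
    y(x) = C cosh((x − a)/C),
the catenary. The constants C and a are fixed by the two endpoint conditions (and, for the hanging-chain problem, the length constraint selects C).
Now fit the given data. The endpoints x = ±9 are symmetric at equal height, so the catenary is even about its minimum: a = 0 and y(x) = C cosh(x/C). The lowest point is y(0) = C cosh(0) = C, and we are told y(0) = 7, so C = 7. Therefore
    y(x) = 7 cosh(x/7),
and at the endpoints
    y(±9) = 7 cosh(9/7).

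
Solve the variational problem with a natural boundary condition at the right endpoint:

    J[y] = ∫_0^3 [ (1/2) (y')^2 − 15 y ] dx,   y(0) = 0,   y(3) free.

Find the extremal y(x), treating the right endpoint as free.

The Lagrangian L = (1/2) (y')^2 − 15 y gives
    ∂L/∂y = −15,   ∂L/∂y' = y'.
Euler-Lagrange: d/dx(y') − (−15) = 0, i.e. y'' + 15 = 0, so
    y(x) = −(15/2) x^2 + C1 x + C2.
Fixed left endpoint y(0) = 0 ⇒ C2 = 0.
The right endpoint x = 3 is free, so the natural (transversality) condition is ∂L/∂y' |_{x=3} = 0, i.e. y'(3) = 0.
Compute y'(x) = −15 x + C1, so y'(3) = −45 + C1 = 0 ⇒ C1 = 45.
Therefore the extremal is
    y(x) = −(15/2) x^2 + 45 x.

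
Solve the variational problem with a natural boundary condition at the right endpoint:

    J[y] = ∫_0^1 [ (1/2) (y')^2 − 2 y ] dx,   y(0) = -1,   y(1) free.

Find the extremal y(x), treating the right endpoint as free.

The Lagrangian L = (1/2) (y')^2 − 2 y gives
    ∂L/∂y = −2,   ∂L/∂y' = y'.
Euler-Lagrange: d/dx(y') − (−2) = 0, i.e. y'' + 2 = 0, so
    y(x) = −(2/2) x^2 + C1 x + C2.
Fixed left endpoint y(0) = -1 ⇒ C2 = -1.
The right endpoint x = 1 is free, so the natural (transversality) condition is ∂L/∂y' |_{x=1} = 0, i.e. y'(1) = 0.
Compute y'(x) = −2 x + C1, so y'(1) = −2 + C1 = 0 ⇒ C1 = 2.
Therefore the extremal is
    y(x) = −x^2 + 2 x − 1.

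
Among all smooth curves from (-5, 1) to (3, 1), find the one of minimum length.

Arc-length functional: J[y] = ∫ sqrt(1 + (y')^2) dx.
Lagrangian L = sqrt(1 + (y')^2) has no explicit y dependence, so ∂L/∂y = 0 and the Euler-Lagrange equation gives
    d/dx( y' / sqrt(1 + (y')^2) ) = 0  ⇒  y' / sqrt(1 + (y')^2) = const.
Hence y' is constant, so y(x) is affine.
Fitting the endpoints (-5, 1) and (3, 1):
    slope m = (1 − 1) / (3 − (-5)) = 0,
    intercept c = 1 − m·(-5) = 1.
Extremal: y(x) = 1.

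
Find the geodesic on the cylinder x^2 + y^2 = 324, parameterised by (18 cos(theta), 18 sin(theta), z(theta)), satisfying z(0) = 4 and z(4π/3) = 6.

Parameterise the cylinder of radius R = 18 as
    r(θ) = (18 cos θ, 18 sin θ, z(θ)).
The arc-length element is
    ds = sqrt(324 + (dz/dθ)^2) dθ,
so the Lagrangian is L = sqrt(324 + z'^2).
L depends on z' only, not on z or θ, so ∂L/∂z = 0 and
    ∂L/∂z' = z' / sqrt(324 + z'^2).
The Euler-Lagrange equation gives
    d/dθ( z' / sqrt(324 + z'^2) ) = 0,
so z' is constant. Integrating once:
    z(θ) = a θ + b,
a helix on the cylinder (a straight line when the cylinder is unrolled). The constants a, b are determined by the endpoint conditions.
With endpoint conditions z(0) = 4 and z(4π/3) = 6: from z(0) = b we get b = 4, and a·4π/3 + 4 = 6 gives a = 3/(2π), so
    z(θ) = (3/(2π)) θ + 4.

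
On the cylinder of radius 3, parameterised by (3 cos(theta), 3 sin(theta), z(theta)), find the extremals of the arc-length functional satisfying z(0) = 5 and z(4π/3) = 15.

Parameterise the cylinder of radius R = 3 as
    r(θ) = (3 cos θ, 3 sin θ, z(θ)).
The arc-length element is
    ds = sqrt(9 + (dz/dθ)^2) dθ,
so the Lagrangian is L = sqrt(9 + z'^2).
L depends on z' only, not on z or θ, so ∂L/∂z = 0 and
    ∂L/∂z' = z' / sqrt(9 + z'^2).
The Euler-Lagrange equation gives
    d/dθ( z' / sqrt(9 + z'^2) ) = 0,
so z' is constant. Integrating once:
    z(θ) = a θ + b,
a helix on the cylinder (a straight line when the cylinder is unrolled). The constants a, b are determined by the endpoint conditions.
With endpoint conditions z(0) = 5 and z(4π/3) = 15: from z(0) = b we get b = 5, and a·4π/3 + 5 = 15 gives a = 15/(2π), so
    z(θ) = (15/(2π)) θ + 5.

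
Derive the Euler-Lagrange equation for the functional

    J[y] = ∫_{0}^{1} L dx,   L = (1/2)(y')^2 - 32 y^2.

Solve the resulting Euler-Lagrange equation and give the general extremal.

The Lagrangian is L = (1/2)(y')^2 - 32 y^2.
∂L/∂y = -64y.
∂L/∂y' = y'.
The Euler-Lagrange equation d/dx(∂L/∂y') − ∂L/∂y = 0 becomes:
    y'' + 64 y = 0
General solution: y(x) = A sin(8x) + B cos(8x), where A and B are arbitrary constants fixed by the endpoint conditions.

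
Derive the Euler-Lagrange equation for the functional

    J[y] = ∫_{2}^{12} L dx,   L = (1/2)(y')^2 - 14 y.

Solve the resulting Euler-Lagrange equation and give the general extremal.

The Lagrangian is L = (1/2)(y')^2 - 14 y.
∂L/∂y = -14.
∂L/∂y' = y'.
The Euler-Lagrange equation d/dx(∂L/∂y') − ∂L/∂y = 0 becomes:
    y'' + 14 = 0
General solution: y(x) = -7 x^2 + A x + B, where A and B are arbitrary constants fixed by the endpoint conditions.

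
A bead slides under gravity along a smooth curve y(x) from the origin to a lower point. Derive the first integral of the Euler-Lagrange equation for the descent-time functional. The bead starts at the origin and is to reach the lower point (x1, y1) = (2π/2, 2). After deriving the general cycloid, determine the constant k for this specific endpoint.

The Lagrangian L = sqrt((1 + y'^2) / y) has no explicit x dependence, so the Beltrami identity applies:
    L − y' ∂L/∂y' = C.
Compute ∂L/∂y' = y' / sqrt(y (1 + y'^2)).
Substitute:
    sqrt((1 + y'^2)/y) − y'·y' / sqrt(y (1 + y'^2))
    = (1 + y'^2) / sqrt(y (1 + y'^2)) − y'^2 / sqrt(y (1 + y'^2))
    = 1 / sqrt(y (1 + y'^2)) = C.
Squaring and rearranging gives the first integral
    y (1 + y'^2) = 1/C^2 =: k   (constant).
Solving this first-order ODE by the substitution
    y = (k/2)(1 − cos θ)
yields the cycloid parameterisation
    x(θ) = (k/2)(θ − sin θ),   y(θ) = (k/2)(1 − cos θ).
The constant k is fixed by the endpoint condition.
Now fit the given lower endpoint (x1, y1) = (2π/2, 2). At the bottom of the first arch (θ = π), the parametric equations give
    y(π) = (k/2)(1 − cos π) = k,
    x(π) = (k/2)(π − sin π) = kπ/2.
Matching y(π) = 2 gives k = 2, consistent with x(π) = 2π/2. Therefore the specific cycloid is
    x(θ) = (2/2)(θ − sin θ),   y(θ) = (2/2)(1 − cos θ).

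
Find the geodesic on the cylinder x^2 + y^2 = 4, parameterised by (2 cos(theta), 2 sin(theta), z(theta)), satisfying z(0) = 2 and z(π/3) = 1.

Parameterise the cylinder of radius R = 2 as
    r(θ) = (2 cos θ, 2 sin θ, z(θ)).
The arc-length element is
    ds = sqrt(4 + (dz/dθ)^2) dθ,
so the Lagrangian is L = sqrt(4 + z'^2).
L depends on z' only, not on z or θ, so ∂L/∂z = 0 and
    ∂L/∂z' = z' / sqrt(4 + z'^2).
The Euler-Lagrange equation gives
    d/dθ( z' / sqrt(4 + z'^2) ) = 0,
so z' is constant. Integrating once:
    z(θ) = a θ + b,
a helix on the cylinder (a straight line when the cylinder is unrolled). The constants a, b are determined by the endpoint conditions.
With endpoint conditions z(0) = 2 and z(π/3) = 1: from z(0) = b we get b = 2, and a·π/3 + 2 = 1 gives a = -3/π, so
    z(θ) = (-3/π) θ + 2.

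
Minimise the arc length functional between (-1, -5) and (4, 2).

Arc-length functional: J[y] = ∫ sqrt(1 + (y')^2) dx.
Lagrangian L = sqrt(1 + (y')^2) has no explicit y dependence, so ∂L/∂y = 0 and the Euler-Lagrange equation gives
    d/dx( y' / sqrt(1 + (y')^2) ) = 0  ⇒  y' / sqrt(1 + (y')^2) = const.
Hence y' is constant, so y(x) is affine.
Fitting the endpoints (-1, -5) and (4, 2):
    slope m = (2 − (-5)) / (4 − (-1)) = 7/5,
    intercept c = (-5) − m·(-1) = -18/5.
Extremal: y(x) = (7/5) x - 18/5.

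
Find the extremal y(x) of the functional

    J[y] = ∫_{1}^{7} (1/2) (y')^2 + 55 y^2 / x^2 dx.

The Lagrangian is L = (1/2) (y')^2 + 55 y^2 / x^2.
Compute ∂L/∂y = 110y/x^2, ∂L/∂y' = y'.
The Euler-Lagrange equation d/dx(∂L/∂y') − ∂L/∂y = 0 reduces to
    y'' − 110/x^2 · y = 0  (x > 0).
Its general solution is
    y(x) = A x^11 + B x^(-10),
with A, B fixed by the endpoint conditions.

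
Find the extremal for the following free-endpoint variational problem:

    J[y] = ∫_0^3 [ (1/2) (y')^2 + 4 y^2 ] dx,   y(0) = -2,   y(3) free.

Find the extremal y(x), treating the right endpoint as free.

The Lagrangian L = (1/2) (y')^2 + 4 y^2 gives
    ∂L/∂y = 8 y,   ∂L/∂y' = y'.
Euler-Lagrange: y'' − 8 y = 0.
With k = sqrt(8), the general solution is
    y(x) = A cosh(sqrt(8) x) + B sinh(sqrt(8) x).
Fixed left endpoint y(0) = -2 ⇒ A = -2.
The right endpoint x = 3 is free, so the natural (transversality) condition is ∂L/∂y' |_{x=3} = 0, i.e. y'(3) = 0.
Compute y'(x) = A k sinh(k x) + B k cosh(k x), so
    y'(3) = A k sinh(k·3) + B k cosh(k·3) = 0
    ⇒ B = −A tanh(k·3) = 2 tanh(sqrt(8)·3).
Therefore the extremal is
    y(x) = −2 cosh(sqrt(8) x) + 2 tanh(sqrt(8)·3) sinh(sqrt(8) x).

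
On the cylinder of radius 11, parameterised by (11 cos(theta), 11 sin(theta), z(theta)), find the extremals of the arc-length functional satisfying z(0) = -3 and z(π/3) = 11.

Parameterise the cylinder of radius R = 11 as
    r(θ) = (11 cos θ, 11 sin θ, z(θ)).
The arc-length element is
    ds = sqrt(121 + (dz/dθ)^2) dθ,
so the Lagrangian is L = sqrt(121 + z'^2).
L depends on z' only, not on z or θ, so ∂L/∂z = 0 and
    ∂L/∂z' = z' / sqrt(121 + z'^2).
The Euler-Lagrange equation gives
    d/dθ( z' / sqrt(121 + z'^2) ) = 0,
so z' is constant. Integrating once:
    z(θ) = a θ + b,
a helix on the cylinder (a straight line when the cylinder is unrolled). The constants a, b are determined by the endpoint conditions.
With endpoint conditions z(0) = -3 and z(π/3) = 11: from z(0) = b we get b = -3, and a·π/3 + -3 = 11 gives a = 42/π, so
    z(θ) = (42/π) θ − 3.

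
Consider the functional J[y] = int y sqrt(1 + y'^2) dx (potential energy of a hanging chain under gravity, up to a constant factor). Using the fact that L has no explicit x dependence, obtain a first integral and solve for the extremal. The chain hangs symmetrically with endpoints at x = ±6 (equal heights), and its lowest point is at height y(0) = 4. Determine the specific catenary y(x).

The Lagrangian L(y, y') = y sqrt(1 + y'^2) has no explicit x dependence, so the Beltrami identity applies:
    L − y' ∂L/∂y' = C.
Compute ∂L/∂y' = y · y' / sqrt(1 + y'^2). Then
    L − y' ∂L/∂y'
    = y sqrt(1 + y'^2) − y · y'^2 / sqrt(1 + y'^2)
    = y (1 + y'^2 − y'^2) / sqrt(1 + y'^2)
    = y / sqrt(1 + y'^2) = C.
Squaring gives y^2 = C^2 (1 + y'^2), i.e.
    y'^2 = y^2 / C^2 − 1.
Separating variables,
    dy / sqrt(y^2 − C^2) = dx / C,
and integrating gives arccosh(y / C) = (x − a)/C, so
    y(x) = C cosh((x − a)/C),
the catenary. The constants C and a are fixed by the two endpoint conditions (and, for the hanging-chain problem, the length constraint selects C).
Now fit the given data. The endpoints x = ±6 are symmetric at equal height, so the catenary is even about its minimum: a = 0 and y(x) = C cosh(x/C). The lowest point is y(0) = C cosh(0) = C, and we are told y(0) = 4, so C = 4. Therefore
    y(x) = 4 cosh(x/4),
and at the endpoints
    y(±6) = 4 cosh(6/4).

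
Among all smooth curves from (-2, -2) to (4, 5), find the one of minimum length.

Arc-length functional: J[y] = ∫ sqrt(1 + (y')^2) dx.
Lagrangian L = sqrt(1 + (y')^2) has no explicit y dependence, so ∂L/∂y = 0 and the Euler-Lagrange equation gives
    d/dx( y' / sqrt(1 + (y')^2) ) = 0  ⇒  y' / sqrt(1 + (y')^2) = const.
Hence y' is constant, so y(x) is affine.
Fitting the endpoints (-2, -2) and (4, 5):
    slope m = (5 − (-2)) / (4 − (-2)) = 7/6,
    intercept c = (-2) − m·(-2) = 1/3.
Extremal: y(x) = (7/6) x + 1/3.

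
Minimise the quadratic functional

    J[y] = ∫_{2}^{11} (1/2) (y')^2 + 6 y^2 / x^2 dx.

The Lagrangian is L = (1/2) (y')^2 + 6 y^2 / x^2.
Compute ∂L/∂y = 12y/x^2, ∂L/∂y' = y'.
The Euler-Lagrange equation d/dx(∂L/∂y') − ∂L/∂y = 0 reduces to
    y'' − 12/x^2 · y = 0  (x > 0).
Its general solution is
    y(x) = A x^4 + B x^(-3),
with A, B fixed by the endpoint conditions.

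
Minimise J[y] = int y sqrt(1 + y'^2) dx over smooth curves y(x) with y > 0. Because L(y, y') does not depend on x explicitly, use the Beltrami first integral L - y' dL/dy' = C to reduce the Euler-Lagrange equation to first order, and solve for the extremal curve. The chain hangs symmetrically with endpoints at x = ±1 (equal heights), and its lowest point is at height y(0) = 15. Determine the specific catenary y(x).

The Lagrangian L(y, y') = y sqrt(1 + y'^2) has no explicit x dependence, so the Beltrami identity applies:
    L − y' ∂L/∂y' = C.
Compute ∂L/∂y' = y · y' / sqrt(1 + y'^2). Then
    L − y' ∂L/∂y'
    = y sqrt(1 + y'^2) − y · y'^2 / sqrt(1 + y'^2)
    = y (1 + y'^2 − y'^2) / sqrt(1 + y'^2)
    = y / sqrt(1 + y'^2) = C.
Squaring gives y^2 = C^2 (1 + y'^2), i.e.
    y'^2 = y^2 / C^2 − 1.
Separating variables,
    dy / sqrt(y^2 − C^2) = dx / C,
and integrating gives arccosh(y / C) = (x − a)/C, so
    y(x) = C cosh((x − a)/C),
the catenary. The constants C and a are fixed by the two endpoint conditions (and, for the hanging-chain problem, the length constraint selects C).
Now fit the given data. The endpoints x = ±1 are symmetric at equal height, so the catenary is even about its minimum: a = 0 and y(x) = C cosh(x/C). The lowest point is y(0) = C cosh(0) = C, and we are told y(0) = 15, so C = 15. Therefore
    y(x) = 15 cosh(x/15),
and at the endpoints
    y(±1) = 15 cosh(1/15).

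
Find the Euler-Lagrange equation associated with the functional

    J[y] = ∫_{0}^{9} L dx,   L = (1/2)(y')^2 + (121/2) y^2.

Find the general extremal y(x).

The Lagrangian is L = (1/2)(y')^2 + (121/2) y^2.
∂L/∂y = 121y.
∂L/∂y' = y'.
The Euler-Lagrange equation d/dx(∂L/∂y') − ∂L/∂y = 0 becomes:
    y'' - 121 y = 0
General solution: y(x) = A e^(11x) + B e^(-11x), where A and B are arbitrary constants fixed by the endpoint conditions.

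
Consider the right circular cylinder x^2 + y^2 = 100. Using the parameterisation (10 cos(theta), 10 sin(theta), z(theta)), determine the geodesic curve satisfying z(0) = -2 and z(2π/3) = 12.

Parameterise the cylinder of radius R = 10 as
    r(θ) = (10 cos θ, 10 sin θ, z(θ)).
The arc-length element is
    ds = sqrt(100 + (dz/dθ)^2) dθ,
so the Lagrangian is L = sqrt(100 + z'^2).
L depends on z' only, not on z or θ, so ∂L/∂z = 0 and
    ∂L/∂z' = z' / sqrt(100 + z'^2).
The Euler-Lagrange equation gives
    d/dθ( z' / sqrt(100 + z'^2) ) = 0,
so z' is constant. Integrating once:
    z(θ) = a θ + b,
a helix on the cylinder (a straight line when the cylinder is unrolled). The constants a, b are determined by the endpoint conditions.
With endpoint conditions z(0) = -2 and z(2π/3) = 12: from z(0) = b we get b = -2, and a·2π/3 + -2 = 12 gives a = 21/π, so
    z(θ) = (21/π) θ − 2.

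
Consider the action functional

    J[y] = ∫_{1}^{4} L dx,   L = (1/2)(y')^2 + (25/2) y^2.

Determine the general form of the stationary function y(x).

The Lagrangian is L = (1/2)(y')^2 + (25/2) y^2.
∂L/∂y = 25y.
∂L/∂y' = y'.
The Euler-Lagrange equation d/dx(∂L/∂y') − ∂L/∂y = 0 becomes:
    y'' - 25 y = 0
General solution: y(x) = A e^(5x) + B e^(-5x), where A and B are arbitrary constants fixed by the endpoint conditions.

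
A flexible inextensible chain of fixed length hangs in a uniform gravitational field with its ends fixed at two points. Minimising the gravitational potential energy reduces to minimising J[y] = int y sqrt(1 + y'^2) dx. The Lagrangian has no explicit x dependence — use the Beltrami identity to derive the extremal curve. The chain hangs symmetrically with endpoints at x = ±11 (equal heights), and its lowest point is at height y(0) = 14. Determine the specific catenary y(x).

The Lagrangian L(y, y') = y sqrt(1 + y'^2) has no explicit x dependence, so the Beltrami identity applies:
    L − y' ∂L/∂y' = C.
Compute ∂L/∂y' = y · y' / sqrt(1 + y'^2). Then
    L − y' ∂L/∂y'
    = y sqrt(1 + y'^2) − y · y'^2 / sqrt(1 + y'^2)
    = y (1 + y'^2 − y'^2) / sqrt(1 + y'^2)
    = y / sqrt(1 + y'^2) = C.
Squaring gives y^2 = C^2 (1 + y'^2), i.e.
    y'^2 = y^2 / C^2 − 1.
Separating variables,
    dy / sqrt(y^2 − C^2) = dx / C,
and integrating gives arccosh(y / C) = (x − a)/C, so
    y(x) = C cosh((x − a)/C),
the catenary. The constants C and a are fixed by the two endpoint conditions (and, for the hanging-chain problem, the length constraint selects C).
Now fit the given data. The endpoints x = ±11 are symmetric at equal height, so the catenary is even about its minimum: a = 0 and y(x) = C cosh(x/C). The lowest point is y(0) = C cosh(0) = C, and we are told y(0) = 14, so C = 14. Therefore
    y(x) = 14 cosh(x/14),
and at the endpoints
    y(±11) = 14 cosh(11/14).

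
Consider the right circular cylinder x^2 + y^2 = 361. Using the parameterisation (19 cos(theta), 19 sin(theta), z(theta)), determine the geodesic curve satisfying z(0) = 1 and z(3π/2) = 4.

Parameterise the cylinder of radius R = 19 as
    r(θ) = (19 cos θ, 19 sin θ, z(θ)).
The arc-length element is
    ds = sqrt(361 + (dz/dθ)^2) dθ,
so the Lagrangian is L = sqrt(361 + z'^2).
L depends on z' only, not on z or θ, so ∂L/∂z = 0 and
    ∂L/∂z' = z' / sqrt(361 + z'^2).
The Euler-Lagrange equation gives
    d/dθ( z' / sqrt(361 + z'^2) ) = 0,
so z' is constant. Integrating once:
    z(θ) = a θ + b,
a helix on the cylinder (a straight line when the cylinder is unrolled). The constants a, b are determined by the endpoint conditions.
With endpoint conditions z(0) = 1 and z(3π/2) = 4: from z(0) = b we get b = 1, and a·3π/2 + 1 = 4 gives a = 2/π, so
    z(θ) = (2/π) θ + 1.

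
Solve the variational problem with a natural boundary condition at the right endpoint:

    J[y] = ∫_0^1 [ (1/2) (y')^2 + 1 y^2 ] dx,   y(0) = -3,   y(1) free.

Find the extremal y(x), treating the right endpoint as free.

The Lagrangian L = (1/2) (y')^2 + 1 y^2 gives
    ∂L/∂y = 2 y,   ∂L/∂y' = y'.
Euler-Lagrange: y'' − 2 y = 0.
With k = sqrt(2), the general solution is
    y(x) = A cosh(sqrt(2) x) + B sinh(sqrt(2) x).
Fixed left endpoint y(0) = -3 ⇒ A = -3.
The right endpoint x = 1 is free, so the natural (transversality) condition is ∂L/∂y' |_{x=1} = 0, i.e. y'(1) = 0.
Compute y'(x) = A k sinh(k x) + B k cosh(k x), so
    y'(1) = A k sinh(k·1) + B k cosh(k·1) = 0
    ⇒ B = −A tanh(k·1) = 3 tanh(sqrt(2)·1).
Therefore the extremal is
    y(x) = −3 cosh(sqrt(2) x) + 3 tanh(sqrt(2)·1) sinh(sqrt(2) x).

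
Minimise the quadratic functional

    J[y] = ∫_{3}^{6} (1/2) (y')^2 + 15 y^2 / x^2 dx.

The Lagrangian is L = (1/2) (y')^2 + 15 y^2 / x^2.
Compute ∂L/∂y = 30y/x^2, ∂L/∂y' = y'.
The Euler-Lagrange equation d/dx(∂L/∂y') − ∂L/∂y = 0 reduces to
    y'' − 30/x^2 · y = 0  (x > 0).
Its general solution is
    y(x) = A x^6 + B x^(-5),
with A, B fixed by the endpoint conditions.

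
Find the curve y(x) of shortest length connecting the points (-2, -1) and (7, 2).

Arc-length functional: J[y] = ∫ sqrt(1 + (y')^2) dx.
Lagrangian L = sqrt(1 + (y')^2) has no explicit y dependence, so ∂L/∂y = 0 and the Euler-Lagrange equation gives
    d/dx( y' / sqrt(1 + (y')^2) ) = 0  ⇒  y' / sqrt(1 + (y')^2) = const.
Hence y' is constant, so y(x) is affine.
Fitting the endpoints (-2, -1) and (7, 2):
    slope m = (2 − (-1)) / (7 − (-2)) = 1/3,
    intercept c = (-1) − m·(-2) = -1/3.
Extremal: y(x) = (1/3) x - 1/3.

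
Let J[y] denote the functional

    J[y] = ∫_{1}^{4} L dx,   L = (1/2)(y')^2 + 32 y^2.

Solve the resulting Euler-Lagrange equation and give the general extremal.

The Lagrangian is L = (1/2)(y')^2 + 32 y^2.
∂L/∂y = 64y.
∂L/∂y' = y'.
The Euler-Lagrange equation d/dx(∂L/∂y') − ∂L/∂y = 0 becomes:
    y'' - 64 y = 0
General solution: y(x) = A e^(8x) + B e^(-8x), where A and B are arbitrary constants fixed by the endpoint conditions.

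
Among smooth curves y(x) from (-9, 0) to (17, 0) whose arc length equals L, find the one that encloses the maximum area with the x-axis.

Set up the augmented Lagrangian using a multiplier λ for the length constraint:
    F(y, y') = y − λ sqrt(1 + y'^2).
F has no explicit x dependence, so the Beltrami identity yields a first integral
    F − y' ∂F/∂y' = C.
Compute ∂F/∂y' = −λ y' / sqrt(1 + y'^2). Then
    y − λ sqrt(1 + y'^2) + λ y'^2 / sqrt(1 + y'^2) = C
    ⇒  y − λ / sqrt(1 + y'^2) = C.
Solving for y' and integrating gives
    (x − a)^2 + (y − b)^2 = λ^2,
a circular arc of radius λ. The constants a, b are determined by the endpoint conditions y(-9) = y(17) = 0, and λ is fixed implicitly by the length constraint
    ∫_{-9}^{17} sqrt(1 + y'^2) dx = L.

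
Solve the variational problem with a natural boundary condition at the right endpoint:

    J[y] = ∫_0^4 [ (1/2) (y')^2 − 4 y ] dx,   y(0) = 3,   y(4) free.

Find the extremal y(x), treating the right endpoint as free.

The Lagrangian L = (1/2) (y')^2 − 4 y gives
    ∂L/∂y = −4,   ∂L/∂y' = y'.
Euler-Lagrange: d/dx(y') − (−4) = 0, i.e. y'' + 4 = 0, so
    y(x) = −(4/2) x^2 + C1 x + C2.
Fixed left endpoint y(0) = 3 ⇒ C2 = 3.
The right endpoint x = 4 is free, so the natural (transversality) condition is ∂L/∂y' |_{x=4} = 0, i.e. y'(4) = 0.
Compute y'(x) = −4 x + C1, so y'(4) = −16 + C1 = 0 ⇒ C1 = 16.
Therefore the extremal is
    y(x) = −2 x^2 + 16 x + 3.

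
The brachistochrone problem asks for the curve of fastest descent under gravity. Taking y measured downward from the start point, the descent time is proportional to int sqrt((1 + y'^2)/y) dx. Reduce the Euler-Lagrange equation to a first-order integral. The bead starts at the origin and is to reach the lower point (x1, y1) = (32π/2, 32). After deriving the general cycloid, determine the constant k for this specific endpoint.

The Lagrangian L = sqrt((1 + y'^2) / y) has no explicit x dependence, so the Beltrami identity applies:
    L − y' ∂L/∂y' = C.
Compute ∂L/∂y' = y' / sqrt(y (1 + y'^2)).
Substitute:
    sqrt((1 + y'^2)/y) − y'·y' / sqrt(y (1 + y'^2))
    = (1 + y'^2) / sqrt(y (1 + y'^2)) − y'^2 / sqrt(y (1 + y'^2))
    = 1 / sqrt(y (1 + y'^2)) = C.
Squaring and rearranging gives the first integral
    y (1 + y'^2) = 1/C^2 =: k   (constant).
Solving this first-order ODE by the substitution
    y = (k/2)(1 − cos θ)
yields the cycloid parameterisation
    x(θ) = (k/2)(θ − sin θ),   y(θ) = (k/2)(1 − cos θ).
The constant k is fixed by the endpoint condition.
Now fit the given lower endpoint (x1, y1) = (32π/2, 32). At the bottom of the first arch (θ = π), the parametric equations give
    y(π) = (k/2)(1 − cos π) = k,
    x(π) = (k/2)(π − sin π) = kπ/2.
Matching y(π) = 32 gives k = 32, consistent with x(π) = 32π/2. Therefore the specific cycloid is
    x(θ) = (32/2)(θ − sin θ),   y(θ) = (32/2)(1 − cos θ).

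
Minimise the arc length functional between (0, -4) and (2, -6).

Arc-length functional: J[y] = ∫ sqrt(1 + (y')^2) dx.
Lagrangian L = sqrt(1 + (y')^2) has no explicit y dependence, so ∂L/∂y = 0 and the Euler-Lagrange equation gives
    d/dx( y' / sqrt(1 + (y')^2) ) = 0  ⇒  y' / sqrt(1 + (y')^2) = const.
Hence y' is constant, so y(x) is affine.
Fitting the endpoints (0, -4) and (2, -6):
    slope m = ((-6) − (-4)) / (2 − 0) = -1,
    intercept c = (-4) − m·0 = -4.
Extremal: y(x) = -x - 4.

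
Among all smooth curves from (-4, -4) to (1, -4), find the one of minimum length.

Arc-length functional: J[y] = ∫ sqrt(1 + (y')^2) dx.
Lagrangian L = sqrt(1 + (y')^2) has no explicit y dependence, so ∂L/∂y = 0 and the Euler-Lagrange equation gives
    d/dx( y' / sqrt(1 + (y')^2) ) = 0  ⇒  y' / sqrt(1 + (y')^2) = const.
Hence y' is constant, so y(x) is affine.
Fitting the endpoints (-4, -4) and (1, -4):
    slope m = ((-4) − (-4)) / (1 − (-4)) = 0,
    intercept c = (-4) − m·(-4) = -4.
Extremal: y(x) = -4.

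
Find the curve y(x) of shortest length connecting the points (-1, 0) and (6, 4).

Arc-length functional: J[y] = ∫ sqrt(1 + (y')^2) dx.
Lagrangian L = sqrt(1 + (y')^2) has no explicit y dependence, so ∂L/∂y = 0 and the Euler-Lagrange equation gives
    d/dx( y' / sqrt(1 + (y')^2) ) = 0  ⇒  y' / sqrt(1 + (y')^2) = const.
Hence y' is constant, so y(x) is affine.
Fitting the endpoints (-1, 0) and (6, 4):
    slope m = (4 − 0) / (6 − (-1)) = 4/7,
    intercept c = 0 − m·(-1) = 4/7.
Extremal: y(x) = (4/7) x + 4/7.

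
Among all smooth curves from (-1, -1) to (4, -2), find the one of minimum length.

Arc-length functional: J[y] = ∫ sqrt(1 + (y')^2) dx.
Lagrangian L = sqrt(1 + (y')^2) has no explicit y dependence, so ∂L/∂y = 0 and the Euler-Lagrange equation gives
    d/dx( y' / sqrt(1 + (y')^2) ) = 0  ⇒  y' / sqrt(1 + (y')^2) = const.
Hence y' is constant, so y(x) is affine.
Fitting the endpoints (-1, -1) and (4, -2):
    slope m = ((-2) − (-1)) / (4 − (-1)) = -1/5,
    intercept c = (-1) − m·(-1) = -6/5.
Extremal: y(x) = (-1/5) x - 6/5.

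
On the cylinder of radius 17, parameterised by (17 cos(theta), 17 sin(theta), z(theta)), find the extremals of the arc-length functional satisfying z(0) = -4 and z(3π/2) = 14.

Parameterise the cylinder of radius R = 17 as
    r(θ) = (17 cos θ, 17 sin θ, z(θ)).
The arc-length element is
    ds = sqrt(289 + (dz/dθ)^2) dθ,
so the Lagrangian is L = sqrt(289 + z'^2).
L depends on z' only, not on z or θ, so ∂L/∂z = 0 and
    ∂L/∂z' = z' / sqrt(289 + z'^2).
The Euler-Lagrange equation gives
    d/dθ( z' / sqrt(289 + z'^2) ) = 0,
so z' is constant. Integrating once:
    z(θ) = a θ + b,
a helix on the cylinder (a straight line when the cylinder is unrolled). The constants a, b are determined by the endpoint conditions.
With endpoint conditions z(0) = -4 and z(3π/2) = 14: from z(0) = b we get b = -4, and a·3π/2 + -4 = 14 gives a = 12/π, so
    z(θ) = (12/π) θ − 4.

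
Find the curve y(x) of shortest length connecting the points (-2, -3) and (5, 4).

Arc-length functional: J[y] = ∫ sqrt(1 + (y')^2) dx.
Lagrangian L = sqrt(1 + (y')^2) has no explicit y dependence, so ∂L/∂y = 0 and the Euler-Lagrange equation gives
    d/dx( y' / sqrt(1 + (y')^2) ) = 0  ⇒  y' / sqrt(1 + (y')^2) = const.
Hence y' is constant, so y(x) is affine.
Fitting the endpoints (-2, -3) and (5, 4):
    slope m = (4 − (-3)) / (5 − (-2)) = 1,
    intercept c = (-3) − m·(-2) = -1.
Extremal: y(x) = x - 1.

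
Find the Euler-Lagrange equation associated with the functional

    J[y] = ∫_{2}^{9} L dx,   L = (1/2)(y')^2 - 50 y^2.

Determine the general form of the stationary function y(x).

The Lagrangian is L = (1/2)(y')^2 - 50 y^2.
∂L/∂y = -100y.
∂L/∂y' = y'.
The Euler-Lagrange equation d/dx(∂L/∂y') − ∂L/∂y = 0 becomes:
    y'' + 100 y = 0
General solution: y(x) = A sin(10x) + B cos(10x), where A and B are arbitrary constants fixed by the endpoint conditions.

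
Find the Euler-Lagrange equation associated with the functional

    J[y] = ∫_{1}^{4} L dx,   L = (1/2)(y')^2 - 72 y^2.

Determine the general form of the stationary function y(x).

The Lagrangian is L = (1/2)(y')^2 - 72 y^2.
∂L/∂y = -144y.
∂L/∂y' = y'.
The Euler-Lagrange equation d/dx(∂L/∂y') − ∂L/∂y = 0 becomes:
    y'' + 144 y = 0
General solution: y(x) = A sin(12x) + B cos(12x), where A and B are arbitrary constants fixed by the endpoint conditions.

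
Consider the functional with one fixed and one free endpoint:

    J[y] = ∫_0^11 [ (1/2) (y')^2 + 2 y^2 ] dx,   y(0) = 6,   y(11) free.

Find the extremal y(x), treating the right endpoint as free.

The Lagrangian L = (1/2) (y')^2 + 2 y^2 gives
    ∂L/∂y = 4 y,   ∂L/∂y' = y'.
Euler-Lagrange: y'' − 4 y = 0.
With k = 2, the general solution is
    y(x) = A cosh(2 x) + B sinh(2 x).
Fixed left endpoint y(0) = 6 ⇒ A = 6.
The right endpoint x = 11 is free, so the natural (transversality) condition is ∂L/∂y' |_{x=11} = 0, i.e. y'(11) = 0.
Compute y'(x) = A k sinh(k x) + B k cosh(k x), so
    y'(11) = A k sinh(k·11) + B k cosh(k·11) = 0
    ⇒ B = −A tanh(k·11) = − 6 tanh(2·11).
Therefore the extremal is
    y(x) = 6 cosh(2 x) − 6 tanh(2·11) sinh(2 x).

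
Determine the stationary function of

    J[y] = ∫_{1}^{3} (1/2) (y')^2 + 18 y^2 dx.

The Lagrangian is L = (1/2) (y')^2 + 18 y^2.
Compute ∂L/∂y = 36y, ∂L/∂y' = y'.
The Euler-Lagrange equation d/dx(∂L/∂y') − ∂L/∂y = 0 reduces to
    y'' − 36 y = 0.
Its general solution is
    y(x) = A e^(6x) + B e^(−6x),
with A, B fixed by the endpoint conditions.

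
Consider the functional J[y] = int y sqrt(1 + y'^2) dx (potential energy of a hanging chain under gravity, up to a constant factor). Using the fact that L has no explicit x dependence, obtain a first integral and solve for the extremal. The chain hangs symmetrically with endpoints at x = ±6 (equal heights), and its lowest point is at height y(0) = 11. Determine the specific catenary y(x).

The Lagrangian L(y, y') = y sqrt(1 + y'^2) has no explicit x dependence, so the Beltrami identity applies:
    L − y' ∂L/∂y' = C.
Compute ∂L/∂y' = y · y' / sqrt(1 + y'^2). Then
    L − y' ∂L/∂y'
    = y sqrt(1 + y'^2) − y · y'^2 / sqrt(1 + y'^2)
    = y (1 + y'^2 − y'^2) / sqrt(1 + y'^2)
    = y / sqrt(1 + y'^2) = C.
Squaring gives y^2 = C^2 (1 + y'^2), i.e.
    y'^2 = y^2 / C^2 − 1.
Separating variables,
    dy / sqrt(y^2 − C^2) = dx / C,
and integrating gives arccosh(y / C) = (x − a)/C, so
    y(x) = C cosh((x − a)/C),
the catenary. The constants C and a are fixed by the two endpoint conditions (and, for the hanging-chain problem, the length constraint selects C).
Now fit the given data. The endpoints x = ±6 are symmetric at equal height, so the catenary is even about its minimum: a = 0 and y(x) = C cosh(x/C). The lowest point is y(0) = C cosh(0) = C, and we are told y(0) = 11, so C = 11. Therefore
    y(x) = 11 cosh(x/11),
and at the endpoints
    y(±6) = 11 cosh(6/11).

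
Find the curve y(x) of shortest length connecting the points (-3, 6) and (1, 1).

Arc-length functional: J[y] = ∫ sqrt(1 + (y')^2) dx.
Lagrangian L = sqrt(1 + (y')^2) has no explicit y dependence, so ∂L/∂y = 0 and the Euler-Lagrange equation gives
    d/dx( y' / sqrt(1 + (y')^2) ) = 0  ⇒  y' / sqrt(1 + (y')^2) = const.
Hence y' is constant, so y(x) is affine.
Fitting the endpoints (-3, 6) and (1, 1):
    slope m = (1 − 6) / (1 − (-3)) = -5/4,
    intercept c = 6 − m·(-3) = 9/4.
Extremal: y(x) = (-5/4) x + 9/4.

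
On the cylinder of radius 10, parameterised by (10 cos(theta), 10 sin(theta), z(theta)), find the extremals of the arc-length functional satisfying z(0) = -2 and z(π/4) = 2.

Parameterise the cylinder of radius R = 10 as
    r(θ) = (10 cos θ, 10 sin θ, z(θ)).
The arc-length element is
    ds = sqrt(100 + (dz/dθ)^2) dθ,
so the Lagrangian is L = sqrt(100 + z'^2).
L depends on z' only, not on z or θ, so ∂L/∂z = 0 and
    ∂L/∂z' = z' / sqrt(100 + z'^2).
The Euler-Lagrange equation gives
    d/dθ( z' / sqrt(100 + z'^2) ) = 0,
so z' is constant. Integrating once:
    z(θ) = a θ + b,
a helix on the cylinder (a straight line when the cylinder is unrolled). The constants a, b are determined by the endpoint conditions.
With endpoint conditions z(0) = -2 and z(π/4) = 2: from z(0) = b we get b = -2, and a·π/4 + -2 = 2 gives a = 16/π, so
    z(θ) = (16/π) θ − 2.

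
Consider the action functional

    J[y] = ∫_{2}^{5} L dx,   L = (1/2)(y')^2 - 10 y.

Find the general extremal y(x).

The Lagrangian is L = (1/2)(y')^2 - 10 y.
∂L/∂y = -10.
∂L/∂y' = y'.
The Euler-Lagrange equation d/dx(∂L/∂y') − ∂L/∂y = 0 becomes:
    y'' + 10 = 0
General solution: y(x) = -5 x^2 + A x + B, where A and B are arbitrary constants fixed by the endpoint conditions.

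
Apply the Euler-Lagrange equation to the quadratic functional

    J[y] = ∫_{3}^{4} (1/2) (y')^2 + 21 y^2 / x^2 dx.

The Lagrangian is L = (1/2) (y')^2 + 21 y^2 / x^2.
Compute ∂L/∂y = 42y/x^2, ∂L/∂y' = y'.
The Euler-Lagrange equation d/dx(∂L/∂y') − ∂L/∂y = 0 reduces to
    y'' − 42/x^2 · y = 0  (x > 0).
Its general solution is
    y(x) = A x^7 + B x^(-6),
with A, B fixed by the endpoint conditions.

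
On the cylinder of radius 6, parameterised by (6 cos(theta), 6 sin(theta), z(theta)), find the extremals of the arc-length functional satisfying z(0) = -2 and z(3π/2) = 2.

Parameterise the cylinder of radius R = 6 as
    r(θ) = (6 cos θ, 6 sin θ, z(θ)).
The arc-length element is
    ds = sqrt(36 + (dz/dθ)^2) dθ,
so the Lagrangian is L = sqrt(36 + z'^2).
L depends on z' only, not on z or θ, so ∂L/∂z = 0 and
    ∂L/∂z' = z' / sqrt(36 + z'^2).
The Euler-Lagrange equation gives
    d/dθ( z' / sqrt(36 + z'^2) ) = 0,
so z' is constant. Integrating once:
    z(θ) = a θ + b,
a helix on the cylinder (a straight line when the cylinder is unrolled). The constants a, b are determined by the endpoint conditions.
With endpoint conditions z(0) = -2 and z(3π/2) = 2: from z(0) = b we get b = -2, and a·3π/2 + -2 = 2 gives a = 8/(3π), so
    z(θ) = (8/(3π)) θ − 2.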